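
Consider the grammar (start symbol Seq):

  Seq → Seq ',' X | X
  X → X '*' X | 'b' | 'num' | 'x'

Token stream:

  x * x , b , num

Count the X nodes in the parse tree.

[Seq [Seq [Seq [X [X x] * [X x]]] , [X b]] , [X num]]

5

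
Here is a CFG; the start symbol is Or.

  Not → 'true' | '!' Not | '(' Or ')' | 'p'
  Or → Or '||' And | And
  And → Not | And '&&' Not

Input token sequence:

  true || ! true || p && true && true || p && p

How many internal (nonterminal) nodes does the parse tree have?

[Or [Or [Or [Or [And [Not true]]] || [And [Not ! [Not true]]]] || [And [And [And [Not p]] && [Not true]] && [Not true]]] || [And [And [Not p]] && [Not p]]]

19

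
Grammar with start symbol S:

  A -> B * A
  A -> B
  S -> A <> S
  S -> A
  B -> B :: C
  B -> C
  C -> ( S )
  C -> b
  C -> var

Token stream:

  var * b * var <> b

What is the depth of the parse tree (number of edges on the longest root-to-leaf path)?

6

[S [A [B [C var]] * [A [B [C b]] * [A [B [C var]]]]] <> [S [A [B [C b]]]]]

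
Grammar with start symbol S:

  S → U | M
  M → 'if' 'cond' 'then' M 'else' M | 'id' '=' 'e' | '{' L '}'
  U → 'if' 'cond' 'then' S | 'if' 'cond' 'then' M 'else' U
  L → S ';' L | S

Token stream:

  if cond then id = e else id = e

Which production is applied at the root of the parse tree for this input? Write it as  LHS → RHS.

S → M

[S [M if cond then [M id = e] else [M id = e]]]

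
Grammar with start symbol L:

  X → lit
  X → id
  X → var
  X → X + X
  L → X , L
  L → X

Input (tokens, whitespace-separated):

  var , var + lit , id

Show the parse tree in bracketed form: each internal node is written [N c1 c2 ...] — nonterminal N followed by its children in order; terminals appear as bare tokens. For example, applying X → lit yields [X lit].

L
X , L
var , L
var , X , L
var , X + X , L
var , var + X , L
var , var + lit , L
var , var + lit , X
var , var + lit , id

[L [X var] , [L [X [X var] + [X lit]] , [L [X id]]]]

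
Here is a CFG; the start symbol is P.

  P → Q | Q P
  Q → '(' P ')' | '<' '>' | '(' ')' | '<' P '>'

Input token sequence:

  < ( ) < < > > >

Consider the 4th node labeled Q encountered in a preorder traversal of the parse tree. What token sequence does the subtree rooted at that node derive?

[P [Q < [P [Q ( )] [P [Q < [P [Q < >]] >]]] >]]

< >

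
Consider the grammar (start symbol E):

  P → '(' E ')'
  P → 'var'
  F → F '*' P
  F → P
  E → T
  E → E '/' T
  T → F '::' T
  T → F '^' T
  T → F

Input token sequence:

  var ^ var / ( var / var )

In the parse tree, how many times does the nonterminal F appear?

[E [E [T [F [P var]] ^ [T [F [P var]]]]] / [T [F [P ( [E [E [T [F [P var]]]] / [T [F [P var]]]] )]]]]

5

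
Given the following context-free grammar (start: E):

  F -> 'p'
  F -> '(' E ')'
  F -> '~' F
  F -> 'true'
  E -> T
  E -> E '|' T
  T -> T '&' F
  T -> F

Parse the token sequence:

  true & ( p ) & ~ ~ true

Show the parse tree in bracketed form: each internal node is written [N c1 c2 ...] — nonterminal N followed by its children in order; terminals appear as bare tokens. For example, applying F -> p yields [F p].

[E [T [T [T [F true]] & [F ( [E [T [F p]]] )]] & [F ~ [F ~ [F true]]]]]

E
T
T & F
T & F & F
F & F & F
true & F & F
true & ( E ) & F
true & ( T ) & F
true & ( F ) & F
true & ( p ) & F
true & ( p ) & ~ F
true & ( p ) & ~ ~ F
true & ( p ) & ~ ~ true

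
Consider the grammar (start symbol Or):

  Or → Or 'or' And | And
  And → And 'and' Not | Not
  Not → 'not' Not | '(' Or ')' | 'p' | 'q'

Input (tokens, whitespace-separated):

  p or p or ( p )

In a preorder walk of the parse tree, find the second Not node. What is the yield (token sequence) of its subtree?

[Or [Or [Or [And [Not p]]] or [And [Not p]]] or [And [Not ( [Or [And [Not p]]] )]]]

p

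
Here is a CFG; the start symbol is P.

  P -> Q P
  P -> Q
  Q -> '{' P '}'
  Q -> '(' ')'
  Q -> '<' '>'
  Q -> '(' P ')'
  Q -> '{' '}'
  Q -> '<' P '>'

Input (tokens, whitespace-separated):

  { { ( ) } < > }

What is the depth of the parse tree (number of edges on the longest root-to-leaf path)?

[P [Q { [P [Q { [P [Q ( )]] }] [P [Q < >]]] }]]

6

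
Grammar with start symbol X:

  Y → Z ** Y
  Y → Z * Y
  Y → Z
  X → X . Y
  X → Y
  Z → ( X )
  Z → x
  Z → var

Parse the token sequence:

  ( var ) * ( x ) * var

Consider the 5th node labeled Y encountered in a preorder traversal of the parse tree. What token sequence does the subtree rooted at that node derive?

[X [Y [Z ( [X [Y [Z var]]] )] * [Y [Z ( [X [Y [Z x]]] )] * [Y [Z var]]]]]

var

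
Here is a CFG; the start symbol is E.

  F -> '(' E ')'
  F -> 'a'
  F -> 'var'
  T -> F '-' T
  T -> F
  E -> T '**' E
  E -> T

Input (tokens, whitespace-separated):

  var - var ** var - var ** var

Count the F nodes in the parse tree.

[E [T [F var] - [T [F var]]] ** [E [T [F var] - [T [F var]]] ** [E [T [F var]]]]]

5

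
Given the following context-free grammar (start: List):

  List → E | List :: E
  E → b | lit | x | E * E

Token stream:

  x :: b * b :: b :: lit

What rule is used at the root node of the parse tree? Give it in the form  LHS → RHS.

List → List :: E

[List [List [List [List [E x]] :: [E [E b] * [E b]]] :: [E b]] :: [E lit]]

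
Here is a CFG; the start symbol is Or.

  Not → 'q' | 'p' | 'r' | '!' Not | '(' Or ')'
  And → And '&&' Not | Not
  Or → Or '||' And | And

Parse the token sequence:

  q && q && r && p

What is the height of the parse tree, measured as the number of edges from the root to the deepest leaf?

6

[Or [And [And [And [And [Not q]] && [Not q]] && [Not r]] && [Not p]]]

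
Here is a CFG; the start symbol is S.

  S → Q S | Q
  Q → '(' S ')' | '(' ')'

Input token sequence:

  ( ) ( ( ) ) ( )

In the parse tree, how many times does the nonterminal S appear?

[S [Q ( )] [S [Q ( [S [Q ( )]] )] [S [Q ( )]]]]

4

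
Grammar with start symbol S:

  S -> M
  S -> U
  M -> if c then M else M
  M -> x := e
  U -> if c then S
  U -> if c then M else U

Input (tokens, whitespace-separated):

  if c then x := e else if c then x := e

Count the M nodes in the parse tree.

[S [U if c then [M x := e] else [U if c then [S [M x := e]]]]]

2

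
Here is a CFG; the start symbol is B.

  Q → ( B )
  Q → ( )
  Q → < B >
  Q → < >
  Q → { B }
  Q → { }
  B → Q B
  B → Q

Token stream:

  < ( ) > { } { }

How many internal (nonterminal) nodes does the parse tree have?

8

[B [Q < [B [Q ( )]] >] [B [Q { }] [B [Q { }]]]]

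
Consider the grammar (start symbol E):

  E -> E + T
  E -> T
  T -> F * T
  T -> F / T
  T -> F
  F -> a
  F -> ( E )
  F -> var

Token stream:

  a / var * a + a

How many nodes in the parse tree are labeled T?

4

[E [E [T [F a] / [T [F var] * [T [F a]]]]] + [T [F a]]]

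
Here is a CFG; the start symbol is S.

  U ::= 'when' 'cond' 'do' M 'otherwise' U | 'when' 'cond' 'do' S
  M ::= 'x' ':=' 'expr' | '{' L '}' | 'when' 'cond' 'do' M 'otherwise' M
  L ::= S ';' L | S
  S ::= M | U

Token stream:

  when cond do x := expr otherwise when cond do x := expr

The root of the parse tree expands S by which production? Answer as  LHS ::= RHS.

[S [U when cond do [M x := expr] otherwise [U when cond do [S [M x := expr]]]]]

S ::= U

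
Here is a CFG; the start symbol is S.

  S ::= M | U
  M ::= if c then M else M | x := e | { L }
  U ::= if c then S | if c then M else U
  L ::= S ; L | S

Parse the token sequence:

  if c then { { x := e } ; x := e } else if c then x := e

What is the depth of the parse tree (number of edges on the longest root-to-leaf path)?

[S [U if c then [M { [L [S [M { [L [S [M x := e]]] }]] ; [L [S [M x := e]]]] }] else [U if c then [S [M x := e]]]]]

9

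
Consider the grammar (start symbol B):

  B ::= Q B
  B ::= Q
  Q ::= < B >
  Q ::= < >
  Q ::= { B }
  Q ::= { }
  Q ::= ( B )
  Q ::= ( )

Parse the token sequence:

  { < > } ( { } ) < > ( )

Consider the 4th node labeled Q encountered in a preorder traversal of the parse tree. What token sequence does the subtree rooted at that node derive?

{ }

[B [Q { [B [Q < >]] }] [B [Q ( [B [Q { }]] )] [B [Q < >] [B [Q ( )]]]]]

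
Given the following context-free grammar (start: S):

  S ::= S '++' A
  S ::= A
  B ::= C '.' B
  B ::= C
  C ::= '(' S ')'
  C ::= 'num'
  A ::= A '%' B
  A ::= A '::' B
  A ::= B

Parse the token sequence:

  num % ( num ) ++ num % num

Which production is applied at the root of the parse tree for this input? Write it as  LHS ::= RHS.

S ::= S '++' A

[S [S [A [A [B [C num]]] % [B [C ( [S [A [B [C num]]]] )]]]] ++ [A [A [B [C num]]] % [B [C num]]]]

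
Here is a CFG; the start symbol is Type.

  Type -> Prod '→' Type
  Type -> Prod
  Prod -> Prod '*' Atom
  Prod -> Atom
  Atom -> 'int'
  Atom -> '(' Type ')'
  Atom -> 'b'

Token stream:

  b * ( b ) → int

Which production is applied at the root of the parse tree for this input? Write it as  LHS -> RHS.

[Type [Prod [Prod [Atom b]] * [Atom ( [Type [Prod [Atom b]]] )]] → [Type [Prod [Atom int]]]]

Type -> Prod '→' Type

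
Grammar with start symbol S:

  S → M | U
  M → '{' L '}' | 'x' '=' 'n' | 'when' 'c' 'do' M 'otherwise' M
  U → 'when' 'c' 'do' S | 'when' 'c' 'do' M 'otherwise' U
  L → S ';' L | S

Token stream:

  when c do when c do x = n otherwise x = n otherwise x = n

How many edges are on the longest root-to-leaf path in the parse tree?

[S [M when c do [M when c do [M x = n] otherwise [M x = n]] otherwise [M x = n]]]

4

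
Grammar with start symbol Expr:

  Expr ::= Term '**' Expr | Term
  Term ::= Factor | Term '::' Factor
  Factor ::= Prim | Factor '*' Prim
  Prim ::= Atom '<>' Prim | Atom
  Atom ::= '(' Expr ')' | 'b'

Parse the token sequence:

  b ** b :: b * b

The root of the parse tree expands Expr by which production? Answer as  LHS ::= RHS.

Expr ::= Term '**' Expr

[Expr [Term [Factor [Prim [Atom b]]]] ** [Expr [Term [Term [Factor [Prim [Atom b]]]] :: [Factor [Factor [Prim [Atom b]]] * [Prim [Atom b]]]]]]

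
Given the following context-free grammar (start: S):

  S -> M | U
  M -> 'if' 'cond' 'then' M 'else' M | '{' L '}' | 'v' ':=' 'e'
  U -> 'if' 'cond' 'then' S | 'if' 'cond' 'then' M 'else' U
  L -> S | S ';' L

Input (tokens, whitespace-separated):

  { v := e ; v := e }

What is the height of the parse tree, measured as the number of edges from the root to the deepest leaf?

[S [M { [L [S [M v := e]] ; [L [S [M v := e]]]] }]]

6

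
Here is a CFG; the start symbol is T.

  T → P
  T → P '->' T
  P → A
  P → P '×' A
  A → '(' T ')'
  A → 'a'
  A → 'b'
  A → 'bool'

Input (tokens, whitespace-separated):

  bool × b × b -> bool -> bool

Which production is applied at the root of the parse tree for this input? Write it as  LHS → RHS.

[T [P [P [P [A bool]] × [A b]] × [A b]] -> [T [P [A bool]] -> [T [P [A bool]]]]]

T → P '->' T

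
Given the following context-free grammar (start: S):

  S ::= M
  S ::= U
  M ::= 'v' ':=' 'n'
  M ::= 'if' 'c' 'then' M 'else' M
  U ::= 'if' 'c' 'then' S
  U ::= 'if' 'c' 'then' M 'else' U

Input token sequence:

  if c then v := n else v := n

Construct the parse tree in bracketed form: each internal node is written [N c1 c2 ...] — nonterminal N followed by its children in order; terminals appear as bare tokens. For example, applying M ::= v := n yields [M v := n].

[S [M if c then [M v := n] else [M v := n]]]

S
M
if c then M else M
if c then v := n else M
if c then v := n else v := n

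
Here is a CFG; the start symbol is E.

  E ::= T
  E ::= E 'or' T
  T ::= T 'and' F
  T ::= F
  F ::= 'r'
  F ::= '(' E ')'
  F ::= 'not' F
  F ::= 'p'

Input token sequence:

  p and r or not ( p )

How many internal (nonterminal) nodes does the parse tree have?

[E [E [T [T [F p]] and [F r]]] or [T [F not [F ( [E [T [F p]]] )]]]]

12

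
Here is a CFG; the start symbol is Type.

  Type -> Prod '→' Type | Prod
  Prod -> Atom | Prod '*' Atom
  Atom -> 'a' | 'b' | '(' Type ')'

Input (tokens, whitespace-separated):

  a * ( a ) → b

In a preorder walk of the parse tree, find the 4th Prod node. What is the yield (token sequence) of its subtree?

[Type [Prod [Prod [Atom a]] * [Atom ( [Type [Prod [Atom a]]] )]] → [Type [Prod [Atom b]]]]

b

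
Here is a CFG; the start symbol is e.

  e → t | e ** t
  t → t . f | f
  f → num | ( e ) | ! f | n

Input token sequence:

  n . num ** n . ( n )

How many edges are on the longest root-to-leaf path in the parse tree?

6

[e [e [t [t [f n]] . [f num]]] ** [t [t [f n]] . [f ( [e [t [f n]]] )]]]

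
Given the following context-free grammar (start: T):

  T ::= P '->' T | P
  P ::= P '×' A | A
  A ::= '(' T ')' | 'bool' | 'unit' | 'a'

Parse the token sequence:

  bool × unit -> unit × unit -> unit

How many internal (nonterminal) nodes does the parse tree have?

13

[T [P [P [A bool]] × [A unit]] -> [T [P [P [A unit]] × [A unit]] -> [T [P [A unit]]]]]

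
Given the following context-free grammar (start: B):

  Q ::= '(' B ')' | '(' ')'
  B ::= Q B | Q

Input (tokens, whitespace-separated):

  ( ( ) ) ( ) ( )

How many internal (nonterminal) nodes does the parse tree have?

[B [Q ( [B [Q ( )]] )] [B [Q ( )] [B [Q ( )]]]]

8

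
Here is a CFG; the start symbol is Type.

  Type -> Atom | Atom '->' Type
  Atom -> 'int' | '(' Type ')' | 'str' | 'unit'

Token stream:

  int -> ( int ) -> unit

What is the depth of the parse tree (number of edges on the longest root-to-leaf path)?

[Type [Atom int] -> [Type [Atom ( [Type [Atom int]] )] -> [Type [Atom unit]]]]

5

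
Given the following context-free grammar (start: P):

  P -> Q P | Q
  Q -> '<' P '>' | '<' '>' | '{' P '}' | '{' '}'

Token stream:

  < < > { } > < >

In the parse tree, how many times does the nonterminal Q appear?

[P [Q < [P [Q < >] [P [Q { }]]] >] [P [Q < >]]]

4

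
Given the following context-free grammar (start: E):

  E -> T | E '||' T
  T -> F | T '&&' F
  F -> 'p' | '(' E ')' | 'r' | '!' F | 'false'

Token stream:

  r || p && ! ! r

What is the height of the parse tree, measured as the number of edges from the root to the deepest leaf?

[E [E [T [F r]]] || [T [T [F p]] && [F ! [F ! [F r]]]]]

5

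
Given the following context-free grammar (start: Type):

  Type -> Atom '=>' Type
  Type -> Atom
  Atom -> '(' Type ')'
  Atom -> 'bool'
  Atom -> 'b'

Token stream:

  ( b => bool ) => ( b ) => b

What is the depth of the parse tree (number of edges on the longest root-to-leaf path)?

[Type [Atom ( [Type [Atom b] => [Type [Atom bool]]] )] => [Type [Atom ( [Type [Atom b]] )] => [Type [Atom b]]]]

5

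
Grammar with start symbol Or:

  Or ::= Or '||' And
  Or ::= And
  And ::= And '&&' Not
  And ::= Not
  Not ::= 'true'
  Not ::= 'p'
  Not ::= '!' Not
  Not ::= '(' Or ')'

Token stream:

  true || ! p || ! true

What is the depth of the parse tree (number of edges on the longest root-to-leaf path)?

5

[Or [Or [Or [And [Not true]]] || [And [Not ! [Not p]]]] || [And [Not ! [Not true]]]]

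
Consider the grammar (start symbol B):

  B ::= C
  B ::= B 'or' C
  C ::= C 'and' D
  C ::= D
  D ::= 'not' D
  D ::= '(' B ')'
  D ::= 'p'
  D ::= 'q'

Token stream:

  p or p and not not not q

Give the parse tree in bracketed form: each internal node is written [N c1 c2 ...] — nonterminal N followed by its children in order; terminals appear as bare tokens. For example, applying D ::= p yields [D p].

B
B or C
C or C
D or C
p or C
p or C and D
p or D and D
p or p and D
p or p and not D
p or p and not not D
p or p and not not not D
p or p and not not not q

[B [B [C [D p]]] or [C [C [D p]] and [D not [D not [D not [D q]]]]]]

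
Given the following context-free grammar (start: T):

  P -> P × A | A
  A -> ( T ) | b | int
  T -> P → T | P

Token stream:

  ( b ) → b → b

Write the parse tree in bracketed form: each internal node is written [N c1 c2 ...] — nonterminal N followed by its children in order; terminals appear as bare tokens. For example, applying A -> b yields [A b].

[T [P [A ( [T [P [A b]]] )]] → [T [P [A b]] → [T [P [A b]]]]]

T
P → T
A → T
( T ) → T
( P ) → T
( A ) → T
( b ) → T
( b ) → P → T
( b ) → A → T
( b ) → b → T
( b ) → b → P
( b ) → b → A
( b ) → b → b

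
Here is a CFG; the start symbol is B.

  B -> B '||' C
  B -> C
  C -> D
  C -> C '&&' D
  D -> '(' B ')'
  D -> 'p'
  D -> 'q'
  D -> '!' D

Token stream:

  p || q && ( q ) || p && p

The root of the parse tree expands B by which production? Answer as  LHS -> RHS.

[B [B [B [C [D p]]] || [C [C [D q]] && [D ( [B [C [D q]]] )]]] || [C [C [D p]] && [D p]]]

B -> B '||' C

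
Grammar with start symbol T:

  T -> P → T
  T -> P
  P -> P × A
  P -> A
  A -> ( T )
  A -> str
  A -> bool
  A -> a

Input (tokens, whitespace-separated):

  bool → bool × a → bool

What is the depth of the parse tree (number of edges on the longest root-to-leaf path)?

[T [P [A bool]] → [T [P [P [A bool]] × [A a]] → [T [P [A bool]]]]]

5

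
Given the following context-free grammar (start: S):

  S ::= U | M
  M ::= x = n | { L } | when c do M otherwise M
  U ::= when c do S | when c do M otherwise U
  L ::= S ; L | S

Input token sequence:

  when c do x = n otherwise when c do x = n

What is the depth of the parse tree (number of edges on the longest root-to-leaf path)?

[S [U when c do [M x = n] otherwise [U when c do [S [M x = n]]]]]

5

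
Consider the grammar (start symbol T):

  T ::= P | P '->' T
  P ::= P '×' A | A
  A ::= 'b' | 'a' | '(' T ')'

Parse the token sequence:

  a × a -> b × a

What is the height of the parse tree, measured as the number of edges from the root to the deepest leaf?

5

[T [P [P [A a]] × [A a]] -> [T [P [P [A b]] × [A a]]]]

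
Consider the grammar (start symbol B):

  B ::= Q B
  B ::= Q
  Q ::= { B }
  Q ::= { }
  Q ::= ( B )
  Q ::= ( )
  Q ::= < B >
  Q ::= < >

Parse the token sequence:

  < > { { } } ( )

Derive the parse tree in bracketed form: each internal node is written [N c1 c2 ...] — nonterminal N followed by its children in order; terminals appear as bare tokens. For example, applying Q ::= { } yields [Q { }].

[B [Q < >] [B [Q { [B [Q { }]] }] [B [Q ( )]]]]

B
Q B
< > B
< > Q B
< > { B } B
< > { Q } B
< > { { } } B
< > { { } } Q
< > { { } } ( )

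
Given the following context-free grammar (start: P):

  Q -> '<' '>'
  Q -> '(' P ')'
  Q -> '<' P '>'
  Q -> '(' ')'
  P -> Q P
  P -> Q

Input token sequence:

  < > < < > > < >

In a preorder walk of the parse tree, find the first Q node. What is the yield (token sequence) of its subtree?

< >

[P [Q < >] [P [Q < [P [Q < >]] >] [P [Q < >]]]]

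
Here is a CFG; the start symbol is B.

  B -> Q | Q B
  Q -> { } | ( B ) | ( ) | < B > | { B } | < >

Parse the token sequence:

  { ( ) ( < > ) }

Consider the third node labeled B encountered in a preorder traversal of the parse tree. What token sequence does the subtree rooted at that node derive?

( < > )

[B [Q { [B [Q ( )] [B [Q ( [B [Q < >]] )]]] }]]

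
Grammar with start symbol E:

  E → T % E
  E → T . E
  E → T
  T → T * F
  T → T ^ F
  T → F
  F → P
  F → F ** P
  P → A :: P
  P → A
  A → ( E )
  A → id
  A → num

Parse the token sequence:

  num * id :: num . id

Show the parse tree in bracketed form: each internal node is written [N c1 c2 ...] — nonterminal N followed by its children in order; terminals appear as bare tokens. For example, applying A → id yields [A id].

E
T . E
T * F . E
F * F . E
P * F . E
A * F . E
num * F . E
num * P . E
num * A :: P . E
num * id :: P . E
num * id :: A . E
num * id :: num . E
num * id :: num . T
num * id :: num . F
num * id :: num . P
num * id :: num . A
num * id :: num . id

[E [T [T [F [P [A num]]]] * [F [P [A id] :: [P [A num]]]]] . [E [T [F [P [A id]]]]]]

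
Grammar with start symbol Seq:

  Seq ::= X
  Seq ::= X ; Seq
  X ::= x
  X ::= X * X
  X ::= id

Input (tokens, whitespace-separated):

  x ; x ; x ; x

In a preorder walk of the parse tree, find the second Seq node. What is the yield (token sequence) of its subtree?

[Seq [X x] ; [Seq [X x] ; [Seq [X x] ; [Seq [X x]]]]]

x ; x ; x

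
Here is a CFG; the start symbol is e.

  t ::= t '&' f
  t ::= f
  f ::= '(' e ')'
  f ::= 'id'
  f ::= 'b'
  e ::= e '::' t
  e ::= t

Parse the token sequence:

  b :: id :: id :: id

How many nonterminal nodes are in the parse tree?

[e [e [e [e [t [f b]]] :: [t [f id]]] :: [t [f id]]] :: [t [f id]]]

12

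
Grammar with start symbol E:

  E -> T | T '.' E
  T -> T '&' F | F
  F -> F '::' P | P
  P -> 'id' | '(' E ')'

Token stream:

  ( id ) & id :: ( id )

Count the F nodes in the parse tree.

5

[E [T [T [F [P ( [E [T [F [P id]]]] )]]] & [F [F [P id]] :: [P ( [E [T [F [P id]]]] )]]]]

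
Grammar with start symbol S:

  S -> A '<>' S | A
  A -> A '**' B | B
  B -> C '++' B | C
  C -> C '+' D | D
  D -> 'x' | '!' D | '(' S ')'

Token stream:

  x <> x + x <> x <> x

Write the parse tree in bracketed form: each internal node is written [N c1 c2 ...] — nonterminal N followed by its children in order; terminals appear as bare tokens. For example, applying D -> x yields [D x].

S
A <> S
B <> S
C <> S
D <> S
x <> S
x <> A <> S
x <> B <> S
x <> C <> S
x <> C + D <> S
x <> D + D <> S
x <> x + D <> S
x <> x + x <> S
x <> x + x <> A <> S
x <> x + x <> B <> S
x <> x + x <> C <> S
x <> x + x <> D <> S
x <> x + x <> x <> S
x <> x + x <> x <> A
x <> x + x <> x <> B
x <> x + x <> x <> C
x <> x + x <> x <> D
x <> x + x <> x <> x

[S [A [B [C [D x]]]] <> [S [A [B [C [C [D x]] + [D x]]]] <> [S [A [B [C [D x]]]] <> [S [A [B [C [D x]]]]]]]]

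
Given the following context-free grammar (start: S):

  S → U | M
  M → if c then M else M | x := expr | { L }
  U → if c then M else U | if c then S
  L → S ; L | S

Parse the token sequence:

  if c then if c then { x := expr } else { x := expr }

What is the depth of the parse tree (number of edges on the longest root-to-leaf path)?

8

[S [U if c then [S [M if c then [M { [L [S [M x := expr]]] }] else [M { [L [S [M x := expr]]] }]]]]]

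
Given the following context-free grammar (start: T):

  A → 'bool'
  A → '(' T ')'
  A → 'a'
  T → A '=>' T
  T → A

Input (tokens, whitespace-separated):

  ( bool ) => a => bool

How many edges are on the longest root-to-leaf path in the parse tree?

4

[T [A ( [T [A bool]] )] => [T [A a] => [T [A bool]]]]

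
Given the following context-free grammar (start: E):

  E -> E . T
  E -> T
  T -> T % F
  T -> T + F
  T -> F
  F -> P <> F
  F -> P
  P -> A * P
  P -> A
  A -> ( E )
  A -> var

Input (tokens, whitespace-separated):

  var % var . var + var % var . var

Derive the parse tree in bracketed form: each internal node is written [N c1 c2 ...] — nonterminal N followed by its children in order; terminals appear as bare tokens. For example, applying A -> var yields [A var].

[E [E [E [T [T [F [P [A var]]]] % [F [P [A var]]]]] . [T [T [T [F [P [A var]]]] + [F [P [A var]]]] % [F [P [A var]]]]] . [T [F [P [A var]]]]]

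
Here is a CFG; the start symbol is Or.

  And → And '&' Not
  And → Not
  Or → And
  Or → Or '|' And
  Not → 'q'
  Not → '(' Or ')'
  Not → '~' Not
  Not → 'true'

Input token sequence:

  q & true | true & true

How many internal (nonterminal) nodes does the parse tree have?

10

[Or [Or [And [And [Not q]] & [Not true]]] | [And [And [Not true]] & [Not true]]]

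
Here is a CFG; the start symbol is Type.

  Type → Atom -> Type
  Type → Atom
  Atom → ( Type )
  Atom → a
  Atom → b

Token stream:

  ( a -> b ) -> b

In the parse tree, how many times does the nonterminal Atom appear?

[Type [Atom ( [Type [Atom a] -> [Type [Atom b]]] )] -> [Type [Atom b]]]

4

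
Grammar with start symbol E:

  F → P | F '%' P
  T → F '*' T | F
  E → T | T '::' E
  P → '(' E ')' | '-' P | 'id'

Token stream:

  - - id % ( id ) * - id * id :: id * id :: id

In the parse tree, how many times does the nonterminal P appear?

11

[E [T [F [F [P - [P - [P id]]]] % [P ( [E [T [F [P id]]]] )]] * [T [F [P - [P id]]] * [T [F [P id]]]]] :: [E [T [F [P id]] * [T [F [P id]]]] :: [E [T [F [P id]]]]]]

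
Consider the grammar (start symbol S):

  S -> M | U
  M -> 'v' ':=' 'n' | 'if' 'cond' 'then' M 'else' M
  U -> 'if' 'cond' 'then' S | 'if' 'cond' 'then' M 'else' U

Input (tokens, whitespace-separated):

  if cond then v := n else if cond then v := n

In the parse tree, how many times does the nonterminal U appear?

2

[S [U if cond then [M v := n] else [U if cond then [S [M v := n]]]]]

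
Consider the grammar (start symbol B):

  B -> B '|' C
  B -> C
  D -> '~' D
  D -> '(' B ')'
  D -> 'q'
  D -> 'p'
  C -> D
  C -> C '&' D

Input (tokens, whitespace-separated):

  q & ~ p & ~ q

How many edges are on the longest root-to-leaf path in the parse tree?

5

[B [C [C [C [D q]] & [D ~ [D p]]] & [D ~ [D q]]]]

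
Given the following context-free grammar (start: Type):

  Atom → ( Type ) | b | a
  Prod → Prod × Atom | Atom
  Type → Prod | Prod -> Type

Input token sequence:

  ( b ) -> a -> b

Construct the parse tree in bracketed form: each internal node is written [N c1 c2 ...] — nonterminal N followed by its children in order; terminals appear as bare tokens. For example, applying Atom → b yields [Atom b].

Type
Prod -> Type
Atom -> Type
( Type ) -> Type
( Prod ) -> Type
( Atom ) -> Type
( b ) -> Type
( b ) -> Prod -> Type
( b ) -> Atom -> Type
( b ) -> a -> Type
( b ) -> a -> Prod
( b ) -> a -> Atom
( b ) -> a -> b

[Type [Prod [Atom ( [Type [Prod [Atom b]]] )]] -> [Type [Prod [Atom a]] -> [Type [Prod [Atom b]]]]]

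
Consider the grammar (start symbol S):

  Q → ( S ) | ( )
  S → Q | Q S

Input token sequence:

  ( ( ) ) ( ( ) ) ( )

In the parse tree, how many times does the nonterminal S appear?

5

[S [Q ( [S [Q ( )]] )] [S [Q ( [S [Q ( )]] )] [S [Q ( )]]]]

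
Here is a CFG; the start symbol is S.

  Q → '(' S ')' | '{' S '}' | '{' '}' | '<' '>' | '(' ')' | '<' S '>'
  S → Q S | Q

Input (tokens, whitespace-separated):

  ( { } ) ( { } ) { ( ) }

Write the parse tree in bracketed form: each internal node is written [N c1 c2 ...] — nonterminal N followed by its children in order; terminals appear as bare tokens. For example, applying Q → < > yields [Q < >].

S
Q S
( S ) S
( Q ) S
( { } ) S
( { } ) Q S
( { } ) ( S ) S
( { } ) ( Q ) S
( { } ) ( { } ) S
( { } ) ( { } ) Q
( { } ) ( { } ) { S }
( { } ) ( { } ) { Q }
( { } ) ( { } ) { ( ) }

[S [Q ( [S [Q { }]] )] [S [Q ( [S [Q { }]] )] [S [Q { [S [Q ( )]] }]]]]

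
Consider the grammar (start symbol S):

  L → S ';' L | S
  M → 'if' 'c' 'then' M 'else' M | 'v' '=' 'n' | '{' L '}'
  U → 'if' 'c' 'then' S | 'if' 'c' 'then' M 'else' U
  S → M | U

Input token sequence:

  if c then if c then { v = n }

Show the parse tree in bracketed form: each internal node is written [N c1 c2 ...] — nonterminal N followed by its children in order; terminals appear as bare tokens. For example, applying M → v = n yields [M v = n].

[S [U if c then [S [U if c then [S [M { [L [S [M v = n]]] }]]]]]]

S
U
if c then S
if c then U
if c then if c then S
if c then if c then M
if c then if c then { L }
if c then if c then { S }
if c then if c then { M }
if c then if c then { v = n }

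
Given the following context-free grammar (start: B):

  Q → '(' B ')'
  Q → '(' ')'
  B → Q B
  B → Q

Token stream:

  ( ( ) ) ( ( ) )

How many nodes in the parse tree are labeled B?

4

[B [Q ( [B [Q ( )]] )] [B [Q ( [B [Q ( )]] )]]]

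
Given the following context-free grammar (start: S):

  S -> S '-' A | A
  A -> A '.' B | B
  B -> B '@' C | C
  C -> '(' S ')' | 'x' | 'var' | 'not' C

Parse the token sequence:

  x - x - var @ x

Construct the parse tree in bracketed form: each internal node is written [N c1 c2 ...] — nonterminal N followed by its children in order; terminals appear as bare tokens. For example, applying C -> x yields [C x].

S
S - A
S - A - A
A - A - A
B - A - A
C - A - A
x - A - A
x - B - A
x - C - A
x - x - A
x - x - B
x - x - B @ C
x - x - C @ C
x - x - var @ C
x - x - var @ x

[S [S [S [A [B [C x]]]] - [A [B [C x]]]] - [A [B [B [C var]] @ [C x]]]]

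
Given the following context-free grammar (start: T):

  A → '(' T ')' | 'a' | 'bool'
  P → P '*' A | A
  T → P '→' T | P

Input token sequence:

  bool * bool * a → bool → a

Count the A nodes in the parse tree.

5

[T [P [P [P [A bool]] * [A bool]] * [A a]] → [T [P [A bool]] → [T [P [A a]]]]]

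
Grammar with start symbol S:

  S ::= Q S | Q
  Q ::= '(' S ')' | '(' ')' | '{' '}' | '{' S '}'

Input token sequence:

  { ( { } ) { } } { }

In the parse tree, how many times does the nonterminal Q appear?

5

[S [Q { [S [Q ( [S [Q { }]] )] [S [Q { }]]] }] [S [Q { }]]]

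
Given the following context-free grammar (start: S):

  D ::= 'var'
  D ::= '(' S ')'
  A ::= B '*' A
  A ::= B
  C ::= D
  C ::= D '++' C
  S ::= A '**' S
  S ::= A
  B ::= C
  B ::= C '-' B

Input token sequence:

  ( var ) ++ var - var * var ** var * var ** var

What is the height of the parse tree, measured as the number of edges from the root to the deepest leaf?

10

[S [A [B [C [D ( [S [A [B [C [D var]]]]] )] ++ [C [D var]]] - [B [C [D var]]]] * [A [B [C [D var]]]]] ** [S [A [B [C [D var]]] * [A [B [C [D var]]]]] ** [S [A [B [C [D var]]]]]]]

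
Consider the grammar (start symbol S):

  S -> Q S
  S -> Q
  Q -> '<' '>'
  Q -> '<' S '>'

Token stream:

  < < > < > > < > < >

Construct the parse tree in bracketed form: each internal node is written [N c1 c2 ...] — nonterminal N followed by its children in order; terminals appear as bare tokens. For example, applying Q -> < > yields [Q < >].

[S [Q < [S [Q < >] [S [Q < >]]] >] [S [Q < >] [S [Q < >]]]]

S
Q S
< S > S
< Q S > S
< < > S > S
< < > Q > S
< < > < > > S
< < > < > > Q S
< < > < > > < > S
< < > < > > < > Q
< < > < > > < > < >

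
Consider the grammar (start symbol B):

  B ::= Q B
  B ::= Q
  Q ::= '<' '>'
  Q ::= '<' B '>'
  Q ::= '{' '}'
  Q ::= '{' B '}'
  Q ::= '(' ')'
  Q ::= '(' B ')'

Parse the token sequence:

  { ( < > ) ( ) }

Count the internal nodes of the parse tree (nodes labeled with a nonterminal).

[B [Q { [B [Q ( [B [Q < >]] )] [B [Q ( )]]] }]]

8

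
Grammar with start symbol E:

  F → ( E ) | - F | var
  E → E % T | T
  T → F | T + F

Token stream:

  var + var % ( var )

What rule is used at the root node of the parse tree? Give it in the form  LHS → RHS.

E → E % T

[E [E [T [T [F var]] + [F var]]] % [T [F ( [E [T [F var]]] )]]]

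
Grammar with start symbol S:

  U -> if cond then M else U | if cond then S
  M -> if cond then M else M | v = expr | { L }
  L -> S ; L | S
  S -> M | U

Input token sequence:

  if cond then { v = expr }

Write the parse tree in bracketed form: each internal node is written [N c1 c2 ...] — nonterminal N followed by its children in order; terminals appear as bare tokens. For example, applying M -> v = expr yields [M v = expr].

[S [U if cond then [S [M { [L [S [M v = expr]]] }]]]]

S
U
if cond then S
if cond then M
if cond then { L }
if cond then { S }
if cond then { M }
if cond then { v = expr }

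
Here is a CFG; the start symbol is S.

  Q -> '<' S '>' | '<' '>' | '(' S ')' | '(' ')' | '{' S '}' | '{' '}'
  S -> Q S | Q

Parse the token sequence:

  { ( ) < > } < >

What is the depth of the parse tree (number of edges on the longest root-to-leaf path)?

[S [Q { [S [Q ( )] [S [Q < >]]] }] [S [Q < >]]]

5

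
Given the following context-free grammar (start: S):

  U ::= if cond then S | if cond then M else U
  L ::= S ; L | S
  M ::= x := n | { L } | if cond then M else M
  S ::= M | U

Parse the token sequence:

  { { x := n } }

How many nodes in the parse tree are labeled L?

2

[S [M { [L [S [M { [L [S [M x := n]]] }]]] }]]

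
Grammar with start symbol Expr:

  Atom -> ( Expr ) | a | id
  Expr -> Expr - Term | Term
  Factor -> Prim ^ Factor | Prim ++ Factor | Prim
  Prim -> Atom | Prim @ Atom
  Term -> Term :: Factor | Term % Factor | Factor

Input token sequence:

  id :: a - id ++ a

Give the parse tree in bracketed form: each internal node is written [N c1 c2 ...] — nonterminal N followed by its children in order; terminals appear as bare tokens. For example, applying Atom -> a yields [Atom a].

[Expr [Expr [Term [Term [Factor [Prim [Atom id]]]] :: [Factor [Prim [Atom a]]]]] - [Term [Factor [Prim [Atom id]] ++ [Factor [Prim [Atom a]]]]]]

Expr
Expr - Term
Term - Term
Term :: Factor - Term
Factor :: Factor - Term
Prim :: Factor - Term
Atom :: Factor - Term
id :: Factor - Term
id :: Prim - Term
id :: Atom - Term
id :: a - Term
id :: a - Factor
id :: a - Prim ++ Factor
id :: a - Atom ++ Factor
id :: a - id ++ Factor
id :: a - id ++ Prim
id :: a - id ++ Atom
id :: a - id ++ a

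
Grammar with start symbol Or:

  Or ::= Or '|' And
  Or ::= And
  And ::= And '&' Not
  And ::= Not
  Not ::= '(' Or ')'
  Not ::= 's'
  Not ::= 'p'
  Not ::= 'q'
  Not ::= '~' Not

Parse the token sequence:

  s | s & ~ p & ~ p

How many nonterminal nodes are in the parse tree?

12

[Or [Or [And [Not s]]] | [And [And [And [Not s]] & [Not ~ [Not p]]] & [Not ~ [Not p]]]]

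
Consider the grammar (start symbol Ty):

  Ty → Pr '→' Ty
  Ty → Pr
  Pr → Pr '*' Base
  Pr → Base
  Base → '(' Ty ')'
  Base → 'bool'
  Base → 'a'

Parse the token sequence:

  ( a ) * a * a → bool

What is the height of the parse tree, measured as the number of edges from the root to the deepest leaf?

[Ty [Pr [Pr [Pr [Base ( [Ty [Pr [Base a]]] )]] * [Base a]] * [Base a]] → [Ty [Pr [Base bool]]]]

8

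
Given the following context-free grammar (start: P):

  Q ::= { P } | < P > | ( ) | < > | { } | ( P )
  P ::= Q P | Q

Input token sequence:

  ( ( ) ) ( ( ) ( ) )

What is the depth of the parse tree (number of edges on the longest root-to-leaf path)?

6

[P [Q ( [P [Q ( )]] )] [P [Q ( [P [Q ( )] [P [Q ( )]]] )]]]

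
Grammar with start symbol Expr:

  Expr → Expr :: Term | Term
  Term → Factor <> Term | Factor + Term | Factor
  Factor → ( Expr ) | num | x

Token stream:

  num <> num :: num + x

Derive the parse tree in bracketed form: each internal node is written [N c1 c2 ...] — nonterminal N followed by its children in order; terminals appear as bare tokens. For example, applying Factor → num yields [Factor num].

[Expr [Expr [Term [Factor num] <> [Term [Factor num]]]] :: [Term [Factor num] + [Term [Factor x]]]]

Expr
Expr :: Term
Term :: Term
Factor <> Term :: Term
num <> Term :: Term
num <> Factor :: Term
num <> num :: Term
num <> num :: Factor + Term
num <> num :: num + Term
num <> num :: num + Factor
num <> num :: num + x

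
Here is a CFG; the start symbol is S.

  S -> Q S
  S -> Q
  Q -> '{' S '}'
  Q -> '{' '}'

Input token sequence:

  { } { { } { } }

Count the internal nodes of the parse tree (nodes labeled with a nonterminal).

[S [Q { }] [S [Q { [S [Q { }] [S [Q { }]]] }]]]

8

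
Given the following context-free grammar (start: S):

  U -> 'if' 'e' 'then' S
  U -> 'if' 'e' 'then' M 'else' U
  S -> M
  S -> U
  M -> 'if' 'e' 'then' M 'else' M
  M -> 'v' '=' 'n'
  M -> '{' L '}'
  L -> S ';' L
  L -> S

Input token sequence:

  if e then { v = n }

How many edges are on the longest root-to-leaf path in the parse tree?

[S [U if e then [S [M { [L [S [M v = n]]] }]]]]

7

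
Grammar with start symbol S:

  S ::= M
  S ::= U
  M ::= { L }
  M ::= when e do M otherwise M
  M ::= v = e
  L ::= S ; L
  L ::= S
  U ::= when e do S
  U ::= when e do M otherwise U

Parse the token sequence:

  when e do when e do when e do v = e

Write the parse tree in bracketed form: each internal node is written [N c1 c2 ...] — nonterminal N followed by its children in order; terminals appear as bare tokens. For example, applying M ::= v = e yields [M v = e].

S
U
when e do S
when e do U
when e do when e do S
when e do when e do U
when e do when e do when e do S
when e do when e do when e do M
when e do when e do when e do v = e

[S [U when e do [S [U when e do [S [U when e do [S [M v = e]]]]]]]]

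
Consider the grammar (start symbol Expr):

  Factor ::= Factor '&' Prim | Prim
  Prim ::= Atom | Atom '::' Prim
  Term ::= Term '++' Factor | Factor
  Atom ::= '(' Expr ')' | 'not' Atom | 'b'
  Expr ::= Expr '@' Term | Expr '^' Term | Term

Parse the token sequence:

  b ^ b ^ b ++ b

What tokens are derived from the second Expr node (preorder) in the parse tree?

b ^ b

[Expr [Expr [Expr [Term [Factor [Prim [Atom b]]]]] ^ [Term [Factor [Prim [Atom b]]]]] ^ [Term [Term [Factor [Prim [Atom b]]]] ++ [Factor [Prim [Atom b]]]]]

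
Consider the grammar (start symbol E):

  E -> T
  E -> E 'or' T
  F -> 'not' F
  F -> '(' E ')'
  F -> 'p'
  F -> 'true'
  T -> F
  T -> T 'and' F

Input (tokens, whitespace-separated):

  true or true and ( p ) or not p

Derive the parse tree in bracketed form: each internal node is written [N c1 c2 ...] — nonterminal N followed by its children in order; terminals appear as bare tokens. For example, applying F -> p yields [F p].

[E [E [E [T [F true]]] or [T [T [F true]] and [F ( [E [T [F p]]] )]]] or [T [F not [F p]]]]

E
E or T
E or T or T
T or T or T
F or T or T
true or T or T
true or T and F or T
true or F and F or T
true or true and F or T
true or true and ( E ) or T
true or true and ( T ) or T
true or true and ( F ) or T
true or true and ( p ) or T
true or true and ( p ) or F
true or true and ( p ) or not F
true or true and ( p ) or not p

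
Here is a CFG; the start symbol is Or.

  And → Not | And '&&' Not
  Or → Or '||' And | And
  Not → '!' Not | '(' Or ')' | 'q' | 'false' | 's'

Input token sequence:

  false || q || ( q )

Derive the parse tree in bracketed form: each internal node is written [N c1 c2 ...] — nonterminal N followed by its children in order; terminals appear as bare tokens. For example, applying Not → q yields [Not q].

Or
Or || And
Or || And || And
And || And || And
Not || And || And
false || And || And
false || Not || And
false || q || And
false || q || Not
false || q || ( Or )
false || q || ( And )
false || q || ( Not )
false || q || ( q )

[Or [Or [Or [And [Not false]]] || [And [Not q]]] || [And [Not ( [Or [And [Not q]]] )]]]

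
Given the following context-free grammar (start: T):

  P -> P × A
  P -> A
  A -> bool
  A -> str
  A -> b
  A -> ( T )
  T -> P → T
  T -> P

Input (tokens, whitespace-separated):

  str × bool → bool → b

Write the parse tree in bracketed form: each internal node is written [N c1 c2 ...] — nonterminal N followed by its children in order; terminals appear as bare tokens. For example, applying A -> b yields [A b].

T
P → T
P × A → T
A × A → T
str × A → T
str × bool → T
str × bool → P → T
str × bool → A → T
str × bool → bool → T
str × bool → bool → P
str × bool → bool → A
str × bool → bool → b

[T [P [P [A str]] × [A bool]] → [T [P [A bool]] → [T [P [A b]]]]]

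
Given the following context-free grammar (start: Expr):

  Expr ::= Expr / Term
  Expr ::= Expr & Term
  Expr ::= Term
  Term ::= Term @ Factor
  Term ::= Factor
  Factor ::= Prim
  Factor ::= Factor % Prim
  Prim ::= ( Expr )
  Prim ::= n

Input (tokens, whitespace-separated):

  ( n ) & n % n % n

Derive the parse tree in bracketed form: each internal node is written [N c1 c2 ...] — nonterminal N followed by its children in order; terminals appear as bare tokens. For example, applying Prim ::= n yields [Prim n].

Expr
Expr & Term
Term & Term
Factor & Term
Prim & Term
( Expr ) & Term
( Term ) & Term
( Factor ) & Term
( Prim ) & Term
( n ) & Term
( n ) & Factor
( n ) & Factor % Prim
( n ) & Factor % Prim % Prim
( n ) & Prim % Prim % Prim
( n ) & n % Prim % Prim
( n ) & n % n % Prim
( n ) & n % n % n

[Expr [Expr [Term [Factor [Prim ( [Expr [Term [Factor [Prim n]]]] )]]]] & [Term [Factor [Factor [Factor [Prim n]] % [Prim n]] % [Prim n]]]]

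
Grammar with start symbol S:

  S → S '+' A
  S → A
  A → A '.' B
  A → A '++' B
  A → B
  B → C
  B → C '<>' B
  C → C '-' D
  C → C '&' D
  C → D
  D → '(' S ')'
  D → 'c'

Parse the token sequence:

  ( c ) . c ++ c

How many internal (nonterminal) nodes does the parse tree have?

[S [A [A [A [B [C [D ( [S [A [B [C [D c]]]]] )]]]] . [B [C [D c]]]] ++ [B [C [D c]]]]]

18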